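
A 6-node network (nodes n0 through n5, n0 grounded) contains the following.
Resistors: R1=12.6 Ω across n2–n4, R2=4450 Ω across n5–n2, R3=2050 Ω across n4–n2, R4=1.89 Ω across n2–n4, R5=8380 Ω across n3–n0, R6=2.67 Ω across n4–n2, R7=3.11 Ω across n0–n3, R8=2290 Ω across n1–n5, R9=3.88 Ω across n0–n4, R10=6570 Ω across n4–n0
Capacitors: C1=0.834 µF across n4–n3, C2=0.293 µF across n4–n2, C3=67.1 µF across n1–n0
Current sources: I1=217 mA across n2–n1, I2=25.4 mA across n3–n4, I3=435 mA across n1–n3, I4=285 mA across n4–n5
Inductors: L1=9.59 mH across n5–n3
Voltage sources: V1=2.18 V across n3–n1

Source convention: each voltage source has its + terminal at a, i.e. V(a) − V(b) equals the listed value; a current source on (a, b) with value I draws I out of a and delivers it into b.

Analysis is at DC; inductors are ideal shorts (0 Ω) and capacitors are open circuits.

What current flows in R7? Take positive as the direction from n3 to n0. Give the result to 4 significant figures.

0.4756 A

Element admittances at DC:
  Y(R1) = 0.07937 S between n2,n4
  Y(C1) = 0.000 S between n4,n3
  I1: injects 0.217 A into n1 (from n2)
  I2: injects 0.0254 A into n4 (from n3)
  Y(C2) = 0.000 S between n4,n2
  Y(R2) = 0.0002247 S between n5,n2
  Y(R3) = 0.0004878 S between n4,n2
  I3: injects 0.435 A into n3 (from n1)
  Y(R4) = 0.5291 S between n2,n4
  Y(C3) = 0.000 S between n1,n0
  Y(R5) = 0.0001193 S between n3,n0
  Y(R6) = 0.3745 S between n4,n2
  L1: short n5↔n3 (DC inductor)
  Y(R7) = 0.3215 S between n0,n3
  Y(R8) = 0.0004367 S between n1,n5
  Y(R9) = 0.2577 S between n0,n4
  Y(R10) = 0.0001522 S between n4,n0
  I4: injects 0.285 A into n5 (from n4)
  V1: constraint V(n3)−V(n1) = 2.18
Assemble and solve the 7×7 MNA system:
  V(n1)=-0.7008  V(n2)=-2.065  V(n3)=1.479  V(n4)=-1.845  V(n5)=1.479
  i(L1)=0.2833  i(V1)=0.2170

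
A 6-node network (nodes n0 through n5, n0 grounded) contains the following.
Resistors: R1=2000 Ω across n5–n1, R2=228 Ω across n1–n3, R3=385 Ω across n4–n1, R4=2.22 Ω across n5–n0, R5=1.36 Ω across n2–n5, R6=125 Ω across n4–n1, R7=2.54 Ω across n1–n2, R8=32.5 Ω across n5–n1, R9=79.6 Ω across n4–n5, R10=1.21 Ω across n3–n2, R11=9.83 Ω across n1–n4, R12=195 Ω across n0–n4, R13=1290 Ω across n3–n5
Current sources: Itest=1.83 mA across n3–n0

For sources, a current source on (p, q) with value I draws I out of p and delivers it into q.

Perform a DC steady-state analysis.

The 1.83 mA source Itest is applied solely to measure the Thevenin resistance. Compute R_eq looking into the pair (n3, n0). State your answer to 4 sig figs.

Element admittances at DC:
  Y(R1) = 0.0005000 S between n5,n1
  Y(R2) = 0.004386 S between n1,n3
  Y(R3) = 0.002597 S between n4,n1
  Y(R4) = 0.4505 S between n5,n0
  Y(R5) = 0.7353 S between n2,n5
  Y(R6) = 0.008000 S between n4,n1
  Y(R7) = 0.3937 S between n1,n2
  Y(R8) = 0.03077 S between n5,n1
  Y(R9) = 0.01256 S between n4,n5
  Y(R10) = 0.8264 S between n3,n2
  Y(R11) = 0.1017 S between n1,n4
  Y(R12) = 0.005128 S between n0,n4
  Y(R13) = 0.0007752 S between n3,n5
  Itest: injects 0.00183 A into n0 (from n3)
Assemble and solve the 5×5 MNA system:
  V(n1)=-0.006066  V(n2)=-0.006328  V(n3)=-0.008525  V(n4)=-0.005627  V(n5)=-0.003999

R_eq = 4.658 Ω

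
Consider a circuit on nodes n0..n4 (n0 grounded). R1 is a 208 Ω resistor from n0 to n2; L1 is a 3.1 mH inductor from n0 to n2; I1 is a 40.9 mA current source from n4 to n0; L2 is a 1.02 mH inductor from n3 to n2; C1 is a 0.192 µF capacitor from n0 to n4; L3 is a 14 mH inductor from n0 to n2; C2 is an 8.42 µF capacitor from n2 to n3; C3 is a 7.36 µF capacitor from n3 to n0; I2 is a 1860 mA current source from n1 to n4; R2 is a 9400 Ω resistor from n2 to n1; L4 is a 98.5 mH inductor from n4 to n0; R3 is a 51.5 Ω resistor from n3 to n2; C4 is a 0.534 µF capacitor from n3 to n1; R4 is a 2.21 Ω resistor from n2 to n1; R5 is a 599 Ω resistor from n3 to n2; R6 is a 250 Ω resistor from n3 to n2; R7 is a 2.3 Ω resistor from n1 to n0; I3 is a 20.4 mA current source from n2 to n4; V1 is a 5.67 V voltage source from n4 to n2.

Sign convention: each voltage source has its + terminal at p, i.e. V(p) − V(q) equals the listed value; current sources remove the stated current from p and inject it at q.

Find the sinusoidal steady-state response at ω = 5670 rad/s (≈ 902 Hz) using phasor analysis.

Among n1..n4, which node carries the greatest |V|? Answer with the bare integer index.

Element admittances at ω=5670 rad/s:
  Y(R1) = 0.004808+0.000j S between n0,n2
  Y(L1) = 0.000-0.05689j S between n0,n2
  I1: injects 0.0409 A into n0 (from n4)
  Y(L2) = 0.000-0.1729j S between n3,n2
  Y(C1) = 0.000+0.001089j S between n0,n4
  Y(L3) = 0.000-0.01260j S between n0,n2
  Y(C2) = 0.000+0.04774j S between n2,n3
  Y(C3) = 0.000+0.04173j S between n3,n0
  I2: injects 1.86 A into n4 (from n1)
  Y(R2) = 0.0001064+0.000j S between n2,n1
  Y(L4) = 0.000-0.001791j S between n4,n0
  Y(R3) = 0.01942+0.000j S between n3,n2
  Y(C4) = 0.000+0.003028j S between n3,n1
  Y(R4) = 0.4525+0.000j S between n2,n1
  Y(R5) = 0.001669+0.000j S between n3,n2
  Y(R6) = 0.004000+0.000j S between n3,n2
  Y(R7) = 0.4348+0.000j S between n1,n0
  I3: injects 0.0204 A into n4 (from n2)
  V1: constraint V(n4)−V(n2) = 5.67
Assemble and solve the 5×5 MNA system:
  V(n1)=-0.1939+0.06857j  V(n2)=3.726+0.09543j  V(n3)=5.637-0.4503j  V(n4)=9.396+0.09543j
  i(V1)=1.839+0.006595j

4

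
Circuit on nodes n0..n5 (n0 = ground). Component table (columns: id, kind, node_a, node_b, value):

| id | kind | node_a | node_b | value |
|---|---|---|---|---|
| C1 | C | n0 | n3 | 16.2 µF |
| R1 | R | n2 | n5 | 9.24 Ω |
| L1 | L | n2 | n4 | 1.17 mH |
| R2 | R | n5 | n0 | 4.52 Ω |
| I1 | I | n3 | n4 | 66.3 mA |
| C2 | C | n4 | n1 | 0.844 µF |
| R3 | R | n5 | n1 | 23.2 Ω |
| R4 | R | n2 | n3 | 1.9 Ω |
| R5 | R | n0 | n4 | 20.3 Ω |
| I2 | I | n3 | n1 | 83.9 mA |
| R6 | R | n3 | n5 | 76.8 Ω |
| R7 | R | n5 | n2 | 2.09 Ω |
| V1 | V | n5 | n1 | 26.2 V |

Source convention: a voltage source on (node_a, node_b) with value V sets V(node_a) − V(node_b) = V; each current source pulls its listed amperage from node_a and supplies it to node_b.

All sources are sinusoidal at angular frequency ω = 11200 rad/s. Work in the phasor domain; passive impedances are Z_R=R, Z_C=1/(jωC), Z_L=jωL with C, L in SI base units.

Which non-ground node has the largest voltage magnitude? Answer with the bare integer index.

Element admittances at ω=11200 rad/s:
  Y(C1) = 0.000+0.1814j S between n0,n3
  Y(R1) = 0.1082+0.000j S between n2,n5
  Y(L1) = 0.000-0.07631j S between n2,n4
  Y(R2) = 0.2212+0.000j S between n5,n0
  I1: injects 0.0663 A into n4 (from n3)
  Y(C2) = 0.000+0.009453j S between n4,n1
  Y(R3) = 0.04310+0.000j S between n5,n1
  Y(R4) = 0.5263+0.000j S between n2,n3
  Y(R5) = 0.04926+0.000j S between n0,n4
  I2: injects 0.0839 A into n1 (from n3)
  Y(R6) = 0.01302+0.000j S between n3,n5
  Y(R7) = 0.4785+0.000j S between n5,n2
  V1: constraint V(n5)−V(n1) = 26.2
Assemble and solve the 6×6 MNA system:
  V(n1)=-26.39+0.5820j  V(n2)=-0.4139+0.3339j  V(n3)=-0.5143+0.5130j  V(n4)=2.728-0.7195j  V(n5)=-0.1868+0.5820j
  i(V1)=-1.226-0.2752j

1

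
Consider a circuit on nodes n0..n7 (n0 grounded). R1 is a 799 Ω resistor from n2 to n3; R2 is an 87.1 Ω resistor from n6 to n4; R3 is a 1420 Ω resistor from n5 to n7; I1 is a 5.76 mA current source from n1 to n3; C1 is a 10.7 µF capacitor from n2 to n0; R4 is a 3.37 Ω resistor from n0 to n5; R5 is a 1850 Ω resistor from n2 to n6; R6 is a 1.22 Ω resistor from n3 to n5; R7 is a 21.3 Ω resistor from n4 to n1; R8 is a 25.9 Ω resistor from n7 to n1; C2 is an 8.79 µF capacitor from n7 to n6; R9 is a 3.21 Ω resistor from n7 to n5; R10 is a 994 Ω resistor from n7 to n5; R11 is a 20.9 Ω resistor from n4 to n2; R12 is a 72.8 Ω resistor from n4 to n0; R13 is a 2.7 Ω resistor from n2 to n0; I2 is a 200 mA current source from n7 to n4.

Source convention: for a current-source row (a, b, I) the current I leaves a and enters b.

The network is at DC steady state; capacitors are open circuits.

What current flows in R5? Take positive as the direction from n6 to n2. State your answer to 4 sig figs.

MNA unknowns: 7 node voltages V₁..V_7
R1: Y=0.001252 on G[2,3]
R2: Y=0.01148 on G[6,4]
R3: Y=0.0007042 on G[5,7]
I1: z[1]−=0.00576, z[3]+=0.00576
C1: Y=0.000 on G[2,0]
R4: Y=0.2967 on G[0,5]
R5: Y=0.0005405 on G[2,6]
R6: Y=0.8197 on G[3,5]
R7: Y=0.04695 on G[4,1]
R8: Y=0.03861 on G[7,1]
C2: Y=0.000 on G[7,6]
R9: Y=0.3115 on G[7,5]
R10: Y=0.001006 on G[7,5]
R11: Y=0.04785 on G[4,2]
R12: Y=0.01374 on G[4,0]
R13: Y=0.3704 on G[2,0]
I2: z[7]−=0.2, z[4]+=0.2
solve → V1=0.8008, V2=0.2631, V3=-0.4265, V4=2.296, V5=-0.4346, V6=2.204, V7=-0.8675

0.001049 A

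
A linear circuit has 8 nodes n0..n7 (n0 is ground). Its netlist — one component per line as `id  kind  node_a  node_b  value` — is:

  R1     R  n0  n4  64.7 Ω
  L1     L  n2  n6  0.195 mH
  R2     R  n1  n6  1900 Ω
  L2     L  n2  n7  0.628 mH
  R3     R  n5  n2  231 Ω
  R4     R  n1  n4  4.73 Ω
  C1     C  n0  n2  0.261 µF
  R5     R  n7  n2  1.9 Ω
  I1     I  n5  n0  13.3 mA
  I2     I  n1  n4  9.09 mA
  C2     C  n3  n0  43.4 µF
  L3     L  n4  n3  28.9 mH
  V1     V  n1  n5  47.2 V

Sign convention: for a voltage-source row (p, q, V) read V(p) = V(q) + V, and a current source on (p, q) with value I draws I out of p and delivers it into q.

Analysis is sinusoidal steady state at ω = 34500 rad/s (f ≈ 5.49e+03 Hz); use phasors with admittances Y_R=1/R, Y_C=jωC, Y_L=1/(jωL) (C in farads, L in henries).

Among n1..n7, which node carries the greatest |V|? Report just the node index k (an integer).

5

Apply KCL at each of the 7 non-ground nodes and solve the resulting linear system.
Node n1: branches {R2, R4, I2, V1} → V_1 = 8.213+4.179j
Node n2: branches {L1, L2, R3, C1, R5} → V_2 = -5.887+15.09j
Node n3: branches {C2, L3} → V_3 = -0.005145-0.002633j
Node n4: branches {R1, R4, I2, L3} → V_4 = 7.676+3.928j
Node n5: branches {R3, I1, V1} → V_5 = -38.99+4.179j
Node n6: branches {L1, R2} → V_6 = -5.848+15.14j
Node n7: branches {L2, R5} → V_7 = -5.887+15.09j
Source currents: i(V1)=-0.1300-0.04724j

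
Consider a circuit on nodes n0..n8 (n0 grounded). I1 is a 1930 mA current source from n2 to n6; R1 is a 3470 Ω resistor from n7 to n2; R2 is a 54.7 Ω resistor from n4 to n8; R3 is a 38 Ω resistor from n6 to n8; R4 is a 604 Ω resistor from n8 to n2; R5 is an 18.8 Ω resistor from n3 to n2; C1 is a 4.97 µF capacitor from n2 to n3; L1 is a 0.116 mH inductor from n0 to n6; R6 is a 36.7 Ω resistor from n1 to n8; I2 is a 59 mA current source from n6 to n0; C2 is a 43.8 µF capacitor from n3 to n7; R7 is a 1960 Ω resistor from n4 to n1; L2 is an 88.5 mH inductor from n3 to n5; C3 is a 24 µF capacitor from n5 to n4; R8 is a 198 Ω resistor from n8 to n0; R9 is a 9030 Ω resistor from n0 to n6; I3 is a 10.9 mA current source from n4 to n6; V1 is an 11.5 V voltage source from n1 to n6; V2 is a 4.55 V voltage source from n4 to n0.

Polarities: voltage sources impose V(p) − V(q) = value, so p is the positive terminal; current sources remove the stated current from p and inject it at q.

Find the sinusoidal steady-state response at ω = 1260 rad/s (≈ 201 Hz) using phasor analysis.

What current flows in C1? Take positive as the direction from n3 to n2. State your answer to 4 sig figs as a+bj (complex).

0.05061+0.2103j A

Element admittances at ω=1260 rad/s:
  I1: injects 1.93 A into n6 (from n2)
  Y(R1) = 0.0002882+0.000j S between n7,n2
  Y(R2) = 0.01828+0.000j S between n4,n8
  Y(R3) = 0.02632+0.000j S between n6,n8
  Y(R4) = 0.001656+0.000j S between n8,n2
  Y(R5) = 0.05319+0.000j S between n3,n2
  Y(C1) = 0.000+0.006262j S between n2,n3
  Y(L1) = 0.000-6.842j S between n0,n6
  Y(R6) = 0.02725+0.000j S between n1,n8
  I2: injects 0.059 A into n0 (from n6)
  Y(C2) = 0.000+0.05519j S between n3,n7
  Y(R7) = 0.0005102+0.000j S between n4,n1
  Y(L2) = 0.000-0.008968j S between n3,n5
  Y(C3) = 0.000+0.03024j S between n5,n4
  Y(R8) = 0.005051+0.000j S between n8,n0
  Y(R9) = 0.0001107+0.000j S between n0,n6
  I3: injects 0.0109 A into n6 (from n4)
  V1: constraint V(n1)−V(n6) = 11.5
  V2: constraint V(n4)−V(n0) = 4.55
Assemble and solve the 10×10 MNA system:
  V(n1)=11.52+0.2605j  V(n2)=-46.44-136.7j  V(n3)=-12.86-144.8j  V(n4)=4.550+0.000j  V(n5)=11.89+61.06j  V(n6)=0.02324+0.2605j  V(n7)=-12.82-144.7j  V(n8)=4.085-2.705j
  i(V1)=-0.2062-0.08093j  i(V2)=-1.862+0.1726j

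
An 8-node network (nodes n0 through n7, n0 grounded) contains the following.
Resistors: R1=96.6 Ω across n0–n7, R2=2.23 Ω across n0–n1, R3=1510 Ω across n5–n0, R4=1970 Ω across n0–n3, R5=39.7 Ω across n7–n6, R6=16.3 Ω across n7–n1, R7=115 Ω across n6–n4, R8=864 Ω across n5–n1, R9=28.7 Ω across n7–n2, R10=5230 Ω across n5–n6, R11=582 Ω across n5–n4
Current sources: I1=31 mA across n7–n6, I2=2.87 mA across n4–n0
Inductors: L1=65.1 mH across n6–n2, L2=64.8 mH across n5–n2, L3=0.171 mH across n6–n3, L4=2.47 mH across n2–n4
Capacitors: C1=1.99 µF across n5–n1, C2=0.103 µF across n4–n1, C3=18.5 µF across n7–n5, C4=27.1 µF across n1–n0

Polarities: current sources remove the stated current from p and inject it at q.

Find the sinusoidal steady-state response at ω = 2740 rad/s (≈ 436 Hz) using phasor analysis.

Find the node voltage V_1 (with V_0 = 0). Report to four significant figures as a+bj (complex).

Apply KCL at each of the 7 non-ground nodes and solve the resulting linear system.
Node n1: branches {R2, C1, C2, R6, R8, C4} → V_1 = -0.005993+0.0007734j
Node n2: branches {L1, L2, R9, L4} → V_2 = 0.08988-0.05611j
Node n3: branches {R4, L3} → V_3 = 0.8518+0.1180j
Node n4: branches {C2, R7, L4, R11, I2} → V_4 = 0.08084-0.03188j
Node n5: branches {R3, C1, C3, L2, R8, R10, R11} → V_5 = -0.06138-0.0002987j
Node n6: branches {I1, L1, R5, R7, R10, L3} → V_6 = 0.8517+0.1182j
Node n7: branches {R1, I1, R5, R6, C3, R9} → V_7 = -0.04993+0.003716j

-0.005993+0.0007734j V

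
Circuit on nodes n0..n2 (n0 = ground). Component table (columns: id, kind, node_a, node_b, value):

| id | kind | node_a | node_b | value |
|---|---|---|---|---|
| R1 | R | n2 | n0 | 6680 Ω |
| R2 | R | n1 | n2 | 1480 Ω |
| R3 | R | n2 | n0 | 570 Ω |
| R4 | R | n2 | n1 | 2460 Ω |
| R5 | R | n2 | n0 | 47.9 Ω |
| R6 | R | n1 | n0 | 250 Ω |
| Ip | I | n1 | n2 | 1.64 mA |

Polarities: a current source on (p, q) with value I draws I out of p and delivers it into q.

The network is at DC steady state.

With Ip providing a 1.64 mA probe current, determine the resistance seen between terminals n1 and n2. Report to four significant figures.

Element admittances at DC:
  Y(R1) = 0.0001497 S between n2,n0
  Y(R2) = 0.0006757 S between n1,n2
  Y(R3) = 0.001754 S between n2,n0
  Y(R4) = 0.0004065 S between n2,n1
  Y(R5) = 0.02088 S between n2,n0
  Y(R6) = 0.004000 S between n1,n0
  Ip: injects 0.00164 A into n2 (from n1)
Assemble and solve the 2×2 MNA system:
  V(n1)=-0.3111  V(n2)=0.05462

R_eq = 223.0 Ω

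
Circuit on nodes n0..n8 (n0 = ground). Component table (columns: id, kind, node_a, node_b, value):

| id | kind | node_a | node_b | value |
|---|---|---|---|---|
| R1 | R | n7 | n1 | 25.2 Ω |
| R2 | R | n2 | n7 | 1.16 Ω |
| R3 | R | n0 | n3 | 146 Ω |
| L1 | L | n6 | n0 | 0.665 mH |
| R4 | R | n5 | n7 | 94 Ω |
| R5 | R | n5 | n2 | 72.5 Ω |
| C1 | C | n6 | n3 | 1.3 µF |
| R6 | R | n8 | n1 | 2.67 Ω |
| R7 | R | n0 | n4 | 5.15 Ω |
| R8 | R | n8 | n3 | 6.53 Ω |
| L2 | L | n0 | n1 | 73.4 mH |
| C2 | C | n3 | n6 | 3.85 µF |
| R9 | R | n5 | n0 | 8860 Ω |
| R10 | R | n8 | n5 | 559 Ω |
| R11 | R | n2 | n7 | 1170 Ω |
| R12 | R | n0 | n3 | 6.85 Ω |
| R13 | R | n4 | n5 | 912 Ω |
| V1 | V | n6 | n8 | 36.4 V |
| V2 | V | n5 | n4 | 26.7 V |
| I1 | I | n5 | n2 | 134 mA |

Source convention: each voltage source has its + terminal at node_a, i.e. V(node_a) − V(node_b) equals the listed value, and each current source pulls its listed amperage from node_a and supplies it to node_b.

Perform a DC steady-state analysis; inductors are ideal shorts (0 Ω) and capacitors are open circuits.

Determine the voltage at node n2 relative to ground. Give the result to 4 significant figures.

11.46 V

Apply KCL at each of the 8 non-ground nodes and solve the resulting linear system.
Node n1: branches {R1, R6, L2} → V_1 = 0.000
Node n2: branches {R2, R5, R11, I1} → V_2 = 11.46
Node n3: branches {R3, C1, R8, C2, R12} → V_3 = -18.22
Node n4: branches {R7, R13, V2} → V_4 = -2.839
Node n5: branches {R4, R5, R9, R10, R13, V2, I1} → V_5 = 23.86
Node n6: branches {L1, C1, C2, V1} → V_6 = 0.000
Node n7: branches {R1, R2, R4, R11} → V_7 = 11.11
Node n8: branches {R6, R8, R10, V1} → V_8 = -36.40
Source currents: i(L1)=16.53, i(L2)=13.19, i(V1)=-16.53, i(V2)=-0.5805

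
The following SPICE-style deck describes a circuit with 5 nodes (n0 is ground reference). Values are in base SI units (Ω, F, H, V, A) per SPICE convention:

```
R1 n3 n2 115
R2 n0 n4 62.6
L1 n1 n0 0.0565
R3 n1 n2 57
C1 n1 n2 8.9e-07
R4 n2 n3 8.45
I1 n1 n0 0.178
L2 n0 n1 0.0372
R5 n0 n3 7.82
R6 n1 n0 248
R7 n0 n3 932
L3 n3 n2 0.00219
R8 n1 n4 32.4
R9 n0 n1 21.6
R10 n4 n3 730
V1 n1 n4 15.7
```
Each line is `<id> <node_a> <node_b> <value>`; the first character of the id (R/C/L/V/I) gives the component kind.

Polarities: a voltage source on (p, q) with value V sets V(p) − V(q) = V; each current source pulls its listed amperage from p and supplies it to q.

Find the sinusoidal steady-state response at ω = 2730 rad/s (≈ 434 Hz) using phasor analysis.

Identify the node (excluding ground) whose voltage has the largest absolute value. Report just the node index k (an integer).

4

MNA unknowns: 4 node voltages V₁..V_4 plus 1 source current (V1)
R1: Y=0.008696+0.000j on G[3,2]
R2: Y=0.01597+0.000j on G[0,4]
L1: Y=0.000-0.006483j on G[1,0]
R3: Y=0.01754+0.000j on G[1,2]
C1: Y=0.000+0.002430j on G[1,2]
R4: Y=0.1183+0.000j on G[2,3]
I1: z[1]−=0.178, z[0]+=0.178
L2: Y=0.000-0.009847j on G[0,1]
R5: Y=0.1279+0.000j on G[0,3]
R6: Y=0.004032+0.000j on G[1,0]
R7: Y=0.001073+0.000j on G[0,3]
L3: Y=0.000-0.1673j on G[3,2]
R8: Y=0.03086+0.000j on G[1,4]
R9: Y=0.04630+0.000j on G[0,1]
R10: Y=0.001370+0.000j on G[4,3]
V1: row V1−V4=15.7, i_V1 at 1,4
solve → V1=1.075+0.2001j, V2=0.02342+0.1142j, V3=-0.01372+0.03329j, V4=-14.62+0.2001j
aux → i_V1=-0.7382+0.003425j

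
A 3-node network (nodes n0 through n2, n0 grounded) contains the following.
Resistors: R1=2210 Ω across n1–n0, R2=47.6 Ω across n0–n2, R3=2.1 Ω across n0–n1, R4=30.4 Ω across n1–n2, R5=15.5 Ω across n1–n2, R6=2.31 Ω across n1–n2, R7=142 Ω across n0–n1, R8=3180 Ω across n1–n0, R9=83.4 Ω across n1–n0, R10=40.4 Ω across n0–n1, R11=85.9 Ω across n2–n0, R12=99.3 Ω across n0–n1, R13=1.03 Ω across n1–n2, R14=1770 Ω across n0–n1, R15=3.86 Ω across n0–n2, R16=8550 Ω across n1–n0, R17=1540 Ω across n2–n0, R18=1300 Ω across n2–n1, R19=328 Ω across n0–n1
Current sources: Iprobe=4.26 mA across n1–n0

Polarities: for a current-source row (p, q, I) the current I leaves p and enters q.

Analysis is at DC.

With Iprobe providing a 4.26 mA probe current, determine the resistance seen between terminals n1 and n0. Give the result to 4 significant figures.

R_eq = 1.283 Ω

MNA unknowns: 2 node voltages V₁..V_2
R1: Y=0.0004525 on G[1,0]
R2: Y=0.02101 on G[0,2]
R3: Y=0.4762 on G[0,1]
R4: Y=0.03289 on G[1,2]
R5: Y=0.06452 on G[1,2]
R6: Y=0.4329 on G[1,2]
R7: Y=0.007042 on G[0,1]
R8: Y=0.0003145 on G[1,0]
R9: Y=0.01199 on G[1,0]
R10: Y=0.02475 on G[0,1]
R11: Y=0.01164 on G[2,0]
R12: Y=0.01007 on G[0,1]
R13: Y=0.9709 on G[1,2]
R14: Y=0.0005650 on G[0,1]
R15: Y=0.2591 on G[0,2]
R16: Y=0.0001170 on G[1,0]
R17: Y=0.0006494 on G[2,0]
R18: Y=0.0007692 on G[2,1]
R19: Y=0.003049 on G[0,1]
Iprobe: z[1]−=0.00426, z[0]+=0.00426
solve → V1=-0.005467, V2=-0.004576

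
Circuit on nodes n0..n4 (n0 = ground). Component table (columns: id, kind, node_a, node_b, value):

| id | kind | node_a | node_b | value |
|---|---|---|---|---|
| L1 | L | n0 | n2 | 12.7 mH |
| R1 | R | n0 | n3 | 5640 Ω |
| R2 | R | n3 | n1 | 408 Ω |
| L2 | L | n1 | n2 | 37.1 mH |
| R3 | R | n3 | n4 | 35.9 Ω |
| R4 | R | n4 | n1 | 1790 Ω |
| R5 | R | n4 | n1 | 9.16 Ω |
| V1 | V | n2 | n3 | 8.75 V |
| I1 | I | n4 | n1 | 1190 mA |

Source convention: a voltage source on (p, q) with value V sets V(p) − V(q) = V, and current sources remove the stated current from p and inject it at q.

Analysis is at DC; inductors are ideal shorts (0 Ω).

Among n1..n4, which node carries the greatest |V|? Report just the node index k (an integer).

MNA unknowns: 4 node voltages V₁..V_4 plus 3 source currents (L1, L2, V1)
L1: row V0−V2=0, i_L1 at 0,2
R1: Y=0.0001773 on G[0,3]
R2: Y=0.002451 on G[3,1]
L2: row V1−V2=0, i_L2 at 1,2
R3: Y=0.02786 on G[3,4]
R4: Y=0.0005587 on G[4,1]
R5: Y=0.1092 on G[4,1]
V1: row V2−V3=8.75, i_V1 at 2,3
I1: z[4]−=1.19, z[1]+=1.19
solve → V1=0.000, V2=0.000, V3=-8.750, V4=-10.42
aux → i_L1=-0.001551, i_L2=0.02509, i_V1=0.02354

4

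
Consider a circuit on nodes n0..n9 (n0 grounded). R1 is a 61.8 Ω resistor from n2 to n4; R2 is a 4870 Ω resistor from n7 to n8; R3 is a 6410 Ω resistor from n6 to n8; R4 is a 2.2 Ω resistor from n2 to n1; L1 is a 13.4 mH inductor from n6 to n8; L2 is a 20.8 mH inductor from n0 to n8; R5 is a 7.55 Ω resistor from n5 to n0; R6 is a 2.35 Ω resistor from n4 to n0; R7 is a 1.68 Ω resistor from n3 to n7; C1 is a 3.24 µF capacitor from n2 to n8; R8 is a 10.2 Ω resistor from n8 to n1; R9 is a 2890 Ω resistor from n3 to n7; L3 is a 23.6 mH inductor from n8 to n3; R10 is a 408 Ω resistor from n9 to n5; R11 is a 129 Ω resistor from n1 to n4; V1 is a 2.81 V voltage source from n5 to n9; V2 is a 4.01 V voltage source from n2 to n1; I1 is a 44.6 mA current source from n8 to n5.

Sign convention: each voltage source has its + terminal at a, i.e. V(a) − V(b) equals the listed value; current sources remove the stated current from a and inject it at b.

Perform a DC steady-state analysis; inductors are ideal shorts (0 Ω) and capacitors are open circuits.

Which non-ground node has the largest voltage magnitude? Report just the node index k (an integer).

Element admittances at DC:
  Y(R1) = 0.01618 S between n2,n4
  Y(R2) = 0.0002053 S between n7,n8
  Y(R3) = 0.0001560 S between n6,n8
  Y(R4) = 0.4545 S between n2,n1
  L1: short n6↔n8 (DC inductor)
  L2: short n0↔n8 (DC inductor)
  Y(R5) = 0.1325 S between n5,n0
  Y(R6) = 0.4255 S between n4,n0
  Y(R7) = 0.5952 S between n3,n7
  Y(C1) = 0.000 S between n2,n8
  Y(R8) = 0.09804 S between n8,n1
  Y(R9) = 0.0003460 S between n3,n7
  L3: short n8↔n3 (DC inductor)
  Y(R10) = 0.002451 S between n9,n5
  Y(R11) = 0.007752 S between n1,n4
  V1: constraint V(n5)−V(n9) = 2.81
  V2: constraint V(n2)−V(n1) = 4.01
  I1: injects 0.0446 A into n5 (from n8)
Assemble and solve the 14×14 MNA system:
  V(n1)=-0.5090  V(n2)=3.501  V(n3)=0.000  V(n4)=0.1173  V(n5)=0.3367  V(n6)=0.000  V(n7)=0.000  V(n8)=0.000  V(n9)=-2.473
  i(L1)=0.000  i(L2)=0.09450  i(L3)=0.000  i(V1)=-0.006887  i(V2)=-1.877

2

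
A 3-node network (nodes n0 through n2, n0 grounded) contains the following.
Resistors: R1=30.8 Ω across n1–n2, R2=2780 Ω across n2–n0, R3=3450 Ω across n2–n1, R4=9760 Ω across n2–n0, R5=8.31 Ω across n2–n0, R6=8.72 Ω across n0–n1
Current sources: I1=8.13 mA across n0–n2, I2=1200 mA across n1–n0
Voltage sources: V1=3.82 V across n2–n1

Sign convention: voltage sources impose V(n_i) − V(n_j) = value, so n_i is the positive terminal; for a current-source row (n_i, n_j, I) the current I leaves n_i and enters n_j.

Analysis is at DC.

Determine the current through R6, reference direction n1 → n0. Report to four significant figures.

Apply KCL at each of the 2 non-ground nodes and solve the resulting linear system.
Node n1: branches {R1, I2, R3, R6, V1} → V_1 = -7.021
Node n2: branches {R1, I1, R2, R3, R4, R5, V1} → V_2 = -3.201
Source currents: i(V1)=0.2697

-0.8052 A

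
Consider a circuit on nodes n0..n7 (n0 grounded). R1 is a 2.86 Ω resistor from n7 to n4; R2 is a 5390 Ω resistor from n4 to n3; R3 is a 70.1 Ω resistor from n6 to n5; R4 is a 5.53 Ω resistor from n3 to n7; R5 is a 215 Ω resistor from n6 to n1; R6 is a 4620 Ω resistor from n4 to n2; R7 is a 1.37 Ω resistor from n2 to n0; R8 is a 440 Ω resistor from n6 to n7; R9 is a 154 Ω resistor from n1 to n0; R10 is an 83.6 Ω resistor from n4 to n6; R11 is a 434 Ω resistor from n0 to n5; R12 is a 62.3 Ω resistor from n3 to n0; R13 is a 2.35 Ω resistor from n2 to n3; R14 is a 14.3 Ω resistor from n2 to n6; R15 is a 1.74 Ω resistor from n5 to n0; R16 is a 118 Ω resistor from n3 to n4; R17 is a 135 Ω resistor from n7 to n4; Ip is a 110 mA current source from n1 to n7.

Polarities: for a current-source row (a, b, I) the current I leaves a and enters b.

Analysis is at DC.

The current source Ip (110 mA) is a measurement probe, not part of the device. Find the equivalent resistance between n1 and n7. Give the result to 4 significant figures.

MNA unknowns: 7 node voltages V₁..V_7
R1: Y=0.3497 on G[7,4]
R2: Y=0.0001855 on G[4,3]
R3: Y=0.01427 on G[6,5]
R4: Y=0.1808 on G[3,7]
R5: Y=0.004651 on G[6,1]
R6: Y=0.0002165 on G[4,2]
R7: Y=0.7299 on G[2,0]
R8: Y=0.002273 on G[6,7]
R9: Y=0.006494 on G[1,0]
R10: Y=0.01196 on G[4,6]
R11: Y=0.002304 on G[0,5]
R12: Y=0.01605 on G[3,0]
R13: Y=0.4255 on G[2,3]
R14: Y=0.06993 on G[2,6]
R15: Y=0.5747 on G[5,0]
R16: Y=0.008475 on G[3,4]
R17: Y=0.007407 on G[7,4]
Ip: z[1]−=0.11, z[7]+=0.11
solve → V1=-9.990, V2=0.08775, V3=0.2995, V4=0.7560, V5=-0.006918, V6=-0.2868, V7=0.8025

R_eq = 98.11 Ω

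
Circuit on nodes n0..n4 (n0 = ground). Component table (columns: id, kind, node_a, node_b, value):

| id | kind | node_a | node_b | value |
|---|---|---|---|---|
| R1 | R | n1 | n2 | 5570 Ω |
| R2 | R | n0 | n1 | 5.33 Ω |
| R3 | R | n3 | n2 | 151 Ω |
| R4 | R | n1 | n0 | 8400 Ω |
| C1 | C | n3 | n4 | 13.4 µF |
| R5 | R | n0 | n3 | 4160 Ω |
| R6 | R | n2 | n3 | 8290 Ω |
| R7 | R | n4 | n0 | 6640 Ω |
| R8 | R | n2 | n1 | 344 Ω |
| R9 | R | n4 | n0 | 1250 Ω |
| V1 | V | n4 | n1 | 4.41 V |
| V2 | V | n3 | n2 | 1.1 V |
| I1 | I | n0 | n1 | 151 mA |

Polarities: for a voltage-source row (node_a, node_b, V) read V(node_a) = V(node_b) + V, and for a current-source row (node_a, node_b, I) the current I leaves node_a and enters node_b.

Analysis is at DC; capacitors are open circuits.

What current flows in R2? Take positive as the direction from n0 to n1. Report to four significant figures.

Apply KCL at each of the 4 non-ground nodes and solve the resulting linear system.
Node n1: branches {R1, R2, R4, R8, V1, I1} → V_1 = 0.7758
Node n2: branches {R1, R3, R6, R8, V2} → V_2 = 0.6403
Node n3: branches {R3, C1, R5, R6, V2} → V_3 = 1.740
Node n4: branches {C1, R7, R9, V1} → V_4 = 5.186
Source currents: i(V1)=-0.004930, i(V2)=-0.007836

-0.1456 A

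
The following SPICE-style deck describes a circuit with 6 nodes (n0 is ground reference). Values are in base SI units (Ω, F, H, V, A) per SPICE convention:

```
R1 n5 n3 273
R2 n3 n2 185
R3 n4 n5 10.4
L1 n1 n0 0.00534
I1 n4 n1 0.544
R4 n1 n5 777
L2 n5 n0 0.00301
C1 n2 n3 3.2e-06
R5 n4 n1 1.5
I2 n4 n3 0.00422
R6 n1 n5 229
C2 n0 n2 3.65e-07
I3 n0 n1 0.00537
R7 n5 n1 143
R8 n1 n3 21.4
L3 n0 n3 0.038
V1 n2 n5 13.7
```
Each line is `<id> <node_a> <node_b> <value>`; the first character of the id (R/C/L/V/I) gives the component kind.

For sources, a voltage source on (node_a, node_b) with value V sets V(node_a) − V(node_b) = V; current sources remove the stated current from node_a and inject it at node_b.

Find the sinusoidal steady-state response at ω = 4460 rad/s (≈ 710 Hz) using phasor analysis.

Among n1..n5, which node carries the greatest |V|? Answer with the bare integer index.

Element admittances at ω=4460 rad/s:
  Y(R1) = 0.003663+0.000j S between n5,n3
  Y(R2) = 0.005405+0.000j S between n3,n2
  Y(R3) = 0.09615+0.000j S between n4,n5
  Y(L1) = 0.000-0.04199j S between n1,n0
  I1: injects 0.544 A into n1 (from n4)
  Y(R4) = 0.001287+0.000j S between n1,n5
  Y(L2) = 0.000-0.07449j S between n5,n0
  Y(C1) = 0.000+0.01427j S between n2,n3
  Y(R5) = 0.6667+0.000j S between n4,n1
  I2: injects 0.00422 A into n3 (from n4)
  Y(R6) = 0.004367+0.000j S between n1,n5
  Y(C2) = 0.000+0.001628j S between n0,n2
  I3: injects 0.00537 A into n1 (from n0)
  Y(R7) = 0.006993+0.000j S between n5,n1
  Y(R8) = 0.04673+0.000j S between n1,n3
  Y(L3) = 0.000-0.005900j S between n0,n3
  V1: constraint V(n2)−V(n5) = 13.7
Assemble and solve the 6×6 MNA system:
  V(n1)=0.8508+0.9250j  V(n2)=13.29-0.7536j  V(n3)=2.787+3.633j  V(n4)=-0.02681+0.7134j  V(n5)=-0.4098-0.7536j
  i(V1)=-0.1206-0.1478j

2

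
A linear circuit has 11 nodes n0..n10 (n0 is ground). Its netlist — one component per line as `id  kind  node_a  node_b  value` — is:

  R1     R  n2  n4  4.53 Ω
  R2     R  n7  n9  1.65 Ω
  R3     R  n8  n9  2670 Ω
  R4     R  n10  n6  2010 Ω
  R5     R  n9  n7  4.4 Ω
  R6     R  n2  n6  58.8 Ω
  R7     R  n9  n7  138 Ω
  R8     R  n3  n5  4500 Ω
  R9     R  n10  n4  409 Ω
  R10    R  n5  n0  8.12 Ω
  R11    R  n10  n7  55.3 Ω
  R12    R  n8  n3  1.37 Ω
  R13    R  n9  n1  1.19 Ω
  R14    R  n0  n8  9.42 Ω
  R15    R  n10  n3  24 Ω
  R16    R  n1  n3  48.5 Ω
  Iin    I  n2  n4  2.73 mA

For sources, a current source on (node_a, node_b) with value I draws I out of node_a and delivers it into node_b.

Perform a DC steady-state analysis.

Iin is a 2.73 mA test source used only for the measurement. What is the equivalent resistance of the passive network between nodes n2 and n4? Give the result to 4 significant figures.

Apply KCL at each of the 10 non-ground nodes and solve the resulting linear system.
Node n1: branches {R13, R16} → V_1 = 0.000
Node n2: branches {R1, R6, Iin} → V_2 = -0.01031
Node n3: branches {R8, R12, R15, R16} → V_3 = 0.000
Node n4: branches {R1, R9, Iin} → V_4 = 0.002038
Node n5: branches {R8, R10} → V_5 = 0.000
Node n6: branches {R4, R6} → V_6 = -0.01001
Node n7: branches {R2, R5, R7, R11} → V_7 = 0.000
Node n8: branches {R3, R12, R14} → V_8 = 0.000
Node n9: branches {R2, R3, R5, R7, R13} → V_9 = 0.000
Node n10: branches {R4, R9, R11, R15} → V_10 = 0.000

R_eq = 4.522 Ω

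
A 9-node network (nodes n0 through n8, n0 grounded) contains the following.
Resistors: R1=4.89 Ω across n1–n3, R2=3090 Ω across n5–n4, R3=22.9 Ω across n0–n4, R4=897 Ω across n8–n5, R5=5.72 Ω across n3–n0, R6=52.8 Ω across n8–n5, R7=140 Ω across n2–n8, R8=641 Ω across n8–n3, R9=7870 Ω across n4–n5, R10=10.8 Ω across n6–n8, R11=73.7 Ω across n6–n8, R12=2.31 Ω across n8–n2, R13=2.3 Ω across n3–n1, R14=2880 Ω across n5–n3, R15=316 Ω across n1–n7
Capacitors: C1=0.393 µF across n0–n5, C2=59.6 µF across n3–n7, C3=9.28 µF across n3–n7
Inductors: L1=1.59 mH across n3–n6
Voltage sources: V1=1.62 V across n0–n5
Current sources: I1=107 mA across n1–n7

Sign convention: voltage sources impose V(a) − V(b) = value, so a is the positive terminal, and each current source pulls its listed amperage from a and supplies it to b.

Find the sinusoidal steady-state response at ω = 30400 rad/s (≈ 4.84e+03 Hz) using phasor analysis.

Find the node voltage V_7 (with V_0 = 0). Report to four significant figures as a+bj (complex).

-0.09522+0.01208j V

MNA unknowns: 8 node voltages V₁..V_8 plus 1 source current (V1)
R1: Y=0.2045+0.000j on G[1,3]
R2: Y=0.0003236+0.000j on G[5,4]
R3: Y=0.04367+0.000j on G[0,4]
R4: Y=0.001115+0.000j on G[8,5]
R5: Y=0.1748+0.000j on G[3,0]
R6: Y=0.01894+0.000j on G[8,5]
C1: Y=0.000+0.01195j on G[0,5]
R7: Y=0.007143+0.000j on G[2,8]
C2: Y=0.000+1.812j on G[3,7]
R8: Y=0.001560+0.000j on G[8,3]
R9: Y=0.0001271+0.000j on G[4,5]
R10: Y=0.09259+0.000j on G[6,8]
C3: Y=0.000+0.2821j on G[3,7]
L1: Y=0.000-0.02069j on G[3,6]
R11: Y=0.01357+0.000j on G[6,8]
R12: Y=0.4329+0.000j on G[8,2]
R13: Y=0.4348+0.000j on G[3,1]
R14: Y=0.0003472+0.000j on G[5,3]
R15: Y=0.003165+0.000j on G[1,7]
V1: row V0−V5=1.62, i_V1 at 0,5
I1: z[1]−=0.107, z[7]+=0.107
solve → V1=-0.2618+0.06267j, V2=-0.8156-0.5496j, V3=-0.09530+0.06292j, V4=-0.01655+0.000j, V5=-1.620+0.000j, V6=-0.6743-0.6625j, V7=-0.09522+0.01208j, V8=-0.8156-0.5496j
aux → i_V1=-0.01738-0.008354j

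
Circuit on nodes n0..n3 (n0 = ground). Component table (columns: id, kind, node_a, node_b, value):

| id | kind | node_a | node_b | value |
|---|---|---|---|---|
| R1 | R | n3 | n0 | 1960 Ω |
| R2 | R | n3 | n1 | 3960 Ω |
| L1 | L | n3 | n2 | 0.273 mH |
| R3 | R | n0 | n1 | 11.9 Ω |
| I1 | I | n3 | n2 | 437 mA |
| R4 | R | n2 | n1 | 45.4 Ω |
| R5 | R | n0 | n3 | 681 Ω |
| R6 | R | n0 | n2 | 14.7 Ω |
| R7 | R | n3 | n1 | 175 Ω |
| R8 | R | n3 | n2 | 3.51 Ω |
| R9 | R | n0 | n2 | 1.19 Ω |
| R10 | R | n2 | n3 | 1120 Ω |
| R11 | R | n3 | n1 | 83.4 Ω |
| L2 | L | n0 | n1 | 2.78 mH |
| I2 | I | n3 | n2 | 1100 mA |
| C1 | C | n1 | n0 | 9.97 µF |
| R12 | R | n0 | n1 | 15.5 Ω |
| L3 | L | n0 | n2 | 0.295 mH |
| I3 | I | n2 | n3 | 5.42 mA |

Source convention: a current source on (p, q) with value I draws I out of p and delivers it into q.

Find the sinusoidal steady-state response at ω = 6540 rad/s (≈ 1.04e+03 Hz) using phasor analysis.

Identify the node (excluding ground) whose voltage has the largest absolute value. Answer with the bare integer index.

3

Apply KCL at each of the 3 non-ground nodes and solve the resulting linear system.
Node n1: branches {R2, R3, R4, R7, R11, L2, C1, R12} → V_1 = -0.1194-0.1871j
Node n2: branches {L1, I1, R4, R6, R8, R9, R10, I2, L3, I3} → V_2 = -0.0006657+0.03609j
Node n3: branches {R1, R2, L1, I1, R5, R7, R8, R10, R11, I2, I3} → V_3 = -1.147-2.077j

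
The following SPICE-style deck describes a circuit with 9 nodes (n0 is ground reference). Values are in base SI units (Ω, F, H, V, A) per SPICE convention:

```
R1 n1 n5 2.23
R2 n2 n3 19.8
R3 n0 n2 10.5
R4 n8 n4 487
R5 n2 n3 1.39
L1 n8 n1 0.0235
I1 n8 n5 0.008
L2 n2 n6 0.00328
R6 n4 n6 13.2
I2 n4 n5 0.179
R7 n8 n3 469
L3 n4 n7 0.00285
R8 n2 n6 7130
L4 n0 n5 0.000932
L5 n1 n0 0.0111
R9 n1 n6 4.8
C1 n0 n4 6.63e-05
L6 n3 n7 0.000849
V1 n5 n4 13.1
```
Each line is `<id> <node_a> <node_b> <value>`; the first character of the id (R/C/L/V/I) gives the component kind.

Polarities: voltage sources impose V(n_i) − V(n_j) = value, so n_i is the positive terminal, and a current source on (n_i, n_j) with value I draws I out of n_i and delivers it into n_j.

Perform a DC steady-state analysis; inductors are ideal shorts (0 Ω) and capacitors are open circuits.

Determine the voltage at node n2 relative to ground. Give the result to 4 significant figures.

-9.640 V

Apply KCL at each of the 8 non-ground nodes and solve the resulting linear system.
Node n1: branches {R1, L1, L5, R9} → V_1 = 0.000
Node n2: branches {R2, R3, R5, L2, R8} → V_2 = -9.640
Node n3: branches {R2, R5, R7, L6} → V_3 = -13.10
Node n4: branches {R4, R6, I2, L3, C1, V1} → V_4 = -13.10
Node n5: branches {R1, I1, I2, L4, V1} → V_5 = 0.000
Node n6: branches {L2, R6, R8, R9} → V_6 = -9.640
Node n7: branches {L3, L6} → V_7 = -13.10
Node n8: branches {R4, L1, I1, R7} → V_8 = 0.000
Source currents: i(L1)=-0.06283, i(L2)=-1.746, i(L3)=-2.692, i(L4)=-2.989, i(L5)=-2.071, i(L6)=2.692, i(V1)=-2.802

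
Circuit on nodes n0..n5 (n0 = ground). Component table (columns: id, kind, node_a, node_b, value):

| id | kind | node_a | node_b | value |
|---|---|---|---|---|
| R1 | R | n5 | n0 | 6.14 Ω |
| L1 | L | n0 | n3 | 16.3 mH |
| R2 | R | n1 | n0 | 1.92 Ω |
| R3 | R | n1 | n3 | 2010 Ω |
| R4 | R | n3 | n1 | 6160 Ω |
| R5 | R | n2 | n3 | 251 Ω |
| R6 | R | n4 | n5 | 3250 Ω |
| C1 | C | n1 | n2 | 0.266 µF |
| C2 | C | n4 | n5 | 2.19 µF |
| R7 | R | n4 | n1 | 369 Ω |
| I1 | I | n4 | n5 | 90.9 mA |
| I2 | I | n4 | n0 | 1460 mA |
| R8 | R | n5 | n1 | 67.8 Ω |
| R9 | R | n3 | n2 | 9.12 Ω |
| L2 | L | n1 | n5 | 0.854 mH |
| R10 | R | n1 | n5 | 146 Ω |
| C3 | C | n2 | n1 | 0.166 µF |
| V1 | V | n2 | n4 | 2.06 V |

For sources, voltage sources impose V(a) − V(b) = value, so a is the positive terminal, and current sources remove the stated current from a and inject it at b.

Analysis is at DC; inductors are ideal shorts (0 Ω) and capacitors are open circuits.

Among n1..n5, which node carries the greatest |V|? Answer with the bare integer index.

4

Element admittances at DC:
  Y(R1) = 0.1629 S between n5,n0
  L1: short n0↔n3 (DC inductor)
  Y(R2) = 0.5208 S between n1,n0
  Y(R3) = 0.0004975 S between n1,n3
  Y(R4) = 0.0001623 S between n3,n1
  Y(R5) = 0.003984 S between n2,n3
  Y(R6) = 0.0003077 S between n4,n5
  Y(C1) = 0.000 S between n1,n2
  Y(C2) = 0.000 S between n4,n5
  Y(R7) = 0.002710 S between n4,n1
  I1: injects 0.0909 A into n5 (from n4)
  I2: injects 1.46 A into n0 (from n4)
  Y(R8) = 0.01475 S between n5,n1
  Y(R9) = 0.1096 S between n3,n2
  L2: short n1↔n5 (DC inductor)
  Y(R10) = 0.006849 S between n1,n5
  Y(C3) = 0.000 S between n2,n1
  V1: constraint V(n2)−V(n4) = 2.06
Assemble and solve the 8×8 MNA system:
  V(n1)=0.06507  V(n2)=-13.24  V(n3)=0.000  V(n4)=-15.30  V(n5)=0.06507
  i(L1)=1.504  i(L2)=-0.07557  i(V1)=1.505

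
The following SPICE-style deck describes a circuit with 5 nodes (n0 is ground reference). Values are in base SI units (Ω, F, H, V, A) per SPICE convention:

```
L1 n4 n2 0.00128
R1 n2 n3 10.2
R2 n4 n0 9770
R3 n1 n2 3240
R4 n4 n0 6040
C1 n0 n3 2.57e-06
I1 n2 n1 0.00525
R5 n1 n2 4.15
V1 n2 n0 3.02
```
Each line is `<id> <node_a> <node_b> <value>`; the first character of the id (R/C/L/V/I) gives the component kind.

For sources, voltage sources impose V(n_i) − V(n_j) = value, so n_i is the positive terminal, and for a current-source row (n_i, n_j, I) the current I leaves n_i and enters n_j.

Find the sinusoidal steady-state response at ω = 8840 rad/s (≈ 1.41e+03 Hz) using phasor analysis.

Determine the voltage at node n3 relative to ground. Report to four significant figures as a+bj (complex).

2.866-0.6642j V

Apply KCL at each of the 4 non-ground nodes and solve the resulting linear system.
Node n1: branches {R3, I1, R5} → V_1 = 3.042+0.000j
Node n2: branches {L1, R1, R3, I1, R5, V1} → V_2 = 3.020+0.000j
Node n3: branches {R1, C1} → V_3 = 2.866-0.6642j
Node n4: branches {L1, R2, R4} → V_4 = 3.020-0.009155j
Source currents: i(V1)=-0.01590-0.06511j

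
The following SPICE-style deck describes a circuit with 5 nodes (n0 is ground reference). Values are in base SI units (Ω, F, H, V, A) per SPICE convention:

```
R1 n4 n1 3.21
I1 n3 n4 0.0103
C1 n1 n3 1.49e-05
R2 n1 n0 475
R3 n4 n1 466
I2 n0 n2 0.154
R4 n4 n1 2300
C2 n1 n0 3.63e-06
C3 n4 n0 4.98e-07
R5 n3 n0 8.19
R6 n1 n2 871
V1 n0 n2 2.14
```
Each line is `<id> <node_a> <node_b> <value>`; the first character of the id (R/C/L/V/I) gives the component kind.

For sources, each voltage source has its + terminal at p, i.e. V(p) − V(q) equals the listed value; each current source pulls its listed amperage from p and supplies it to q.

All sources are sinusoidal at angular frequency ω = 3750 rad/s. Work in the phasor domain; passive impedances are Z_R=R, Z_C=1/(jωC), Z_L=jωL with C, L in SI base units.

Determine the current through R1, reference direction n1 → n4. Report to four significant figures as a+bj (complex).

Apply KCL at each of the 4 non-ground nodes and solve the resulting linear system.
Node n1: branches {R1, C1, R2, R3, R4, C2, R6} → V_1 = -0.02188-0.1069j
Node n2: branches {I2, R6, V1} → V_2 = -2.140+0.000j
Node n3: branches {I1, C1, R5} → V_3 = -0.03309+0.005131j
Node n4: branches {R1, I1, R3, R4, C3} → V_4 = 0.01027-0.1070j
Source currents: i(V1)=-0.1564+0.0001227j

-0.01002+1.903e-05j A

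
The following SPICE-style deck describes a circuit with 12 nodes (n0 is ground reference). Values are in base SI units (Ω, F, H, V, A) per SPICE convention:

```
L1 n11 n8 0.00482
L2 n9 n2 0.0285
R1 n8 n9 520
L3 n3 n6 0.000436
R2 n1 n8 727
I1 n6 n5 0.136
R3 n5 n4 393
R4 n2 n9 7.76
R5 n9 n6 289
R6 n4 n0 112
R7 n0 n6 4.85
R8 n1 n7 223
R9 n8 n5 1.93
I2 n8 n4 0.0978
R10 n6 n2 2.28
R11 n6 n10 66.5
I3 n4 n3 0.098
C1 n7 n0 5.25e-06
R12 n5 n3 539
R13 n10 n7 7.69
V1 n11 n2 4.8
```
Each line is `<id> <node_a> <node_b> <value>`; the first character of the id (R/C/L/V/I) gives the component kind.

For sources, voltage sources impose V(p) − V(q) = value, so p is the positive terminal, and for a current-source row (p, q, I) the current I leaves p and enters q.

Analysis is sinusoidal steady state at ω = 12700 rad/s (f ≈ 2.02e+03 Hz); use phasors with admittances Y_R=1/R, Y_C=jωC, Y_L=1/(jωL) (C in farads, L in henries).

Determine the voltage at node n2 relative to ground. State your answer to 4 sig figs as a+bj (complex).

Element admittances at ω=12700 rad/s:
  Y(L1) = 0.000-0.01634j S between n11,n8
  Y(L2) = 0.000-0.002763j S between n9,n2
  Y(R1) = 0.001923+0.000j S between n8,n9
  Y(L3) = 0.000-0.1806j S between n3,n6
  Y(R2) = 0.001376+0.000j S between n1,n8
  I1: injects 0.136 A into n5 (from n6)
  Y(R3) = 0.002545+0.000j S between n5,n4
  Y(R4) = 0.1289+0.000j S between n2,n9
  Y(R5) = 0.003460+0.000j S between n9,n6
  Y(R6) = 0.008929+0.000j S between n4,n0
  Y(R7) = 0.2062+0.000j S between n0,n6
  Y(R8) = 0.004484+0.000j S between n1,n7
  Y(R9) = 0.5181+0.000j S between n8,n5
  I2: injects 0.0978 A into n4 (from n8)
  Y(R10) = 0.4386+0.000j S between n6,n2
  Y(R11) = 0.01504+0.000j S between n6,n10
  I3: injects 0.098 A into n3 (from n4)
  Y(C1) = 0.000+0.06667j S between n7,n0
  Y(R12) = 0.001855+0.000j S between n5,n3
  Y(R13) = 0.1300+0.000j S between n10,n7
  V1: constraint V(n11)−V(n2) = 4.8
Assemble and solve the 12×12 MNA system:
  V(n1)=1.141+0.01720j  V(n2)=-0.03634-0.008240j  V(n3)=-0.06343+0.5875j  V(n4)=1.100+0.05900j  V(n5)=5.037+0.2660j  V(n6)=-0.06673-0.007582j  V(n7)=0.01554-0.05909j  V(n8)=4.812+0.2659j  V(n9)=0.03222-0.002885j  V(n10)=0.007016-0.05375j  V(n11)=4.764-0.008240j
  i(V1)=0.004478-0.0007895j

-0.03634-0.008240j V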